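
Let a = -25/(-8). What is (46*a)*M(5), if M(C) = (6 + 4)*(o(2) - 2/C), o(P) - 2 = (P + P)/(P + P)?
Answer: 7475/2 ≈ 3737.5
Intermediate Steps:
o(P) = 3 (o(P) = 2 + (P + P)/(P + P) = 2 + (2*P)/((2*P)) = 2 + (2*P)*(1/(2*P)) = 2 + 1 = 3)
M(C) = 30 - 20/C (M(C) = (6 + 4)*(3 - 2/C) = 10*(3 - 2/C) = 30 - 20/C)
a = 25/8 (a = -25*(-1/8) = 25/8 ≈ 3.1250)
(46*a)*M(5) = (46*(25/8))*(30 - 20/5) = 575*(30 - 20*1/5)/4 = 575*(30 - 4)/4 = (575/4)*26 = 7475/2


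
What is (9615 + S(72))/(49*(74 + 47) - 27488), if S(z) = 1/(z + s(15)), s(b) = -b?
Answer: -548056/1228863 ≈ -0.44599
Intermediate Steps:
S(z) = 1/(-15 + z) (S(z) = 1/(z - 1*15) = 1/(z - 15) = 1/(-15 + z))
(9615 + S(72))/(49*(74 + 47) - 27488) = (9615 + 1/(-15 + 72))/(49*(74 + 47) - 27488) = (9615 + 1/57)/(49*121 - 27488) = (9615 + 1/57)/(5929 - 27488) = (548056/57)/(-21559) = (548056/57)*(-1/21559) = -548056/1228863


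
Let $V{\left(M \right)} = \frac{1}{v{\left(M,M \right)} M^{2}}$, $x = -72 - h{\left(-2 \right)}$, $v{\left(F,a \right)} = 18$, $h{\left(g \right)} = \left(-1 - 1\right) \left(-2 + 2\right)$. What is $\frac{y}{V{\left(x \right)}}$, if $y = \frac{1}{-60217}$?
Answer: $- \frac{93312}{60217} \approx -1.5496$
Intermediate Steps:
$h{\left(g \right)} = 0$ ($h{\left(g \right)} = \left(-2\right) 0 = 0$)
$x = -72$ ($x = -72 - 0 = -72 + 0 = -72$)
$y = - \frac{1}{60217} \approx -1.6607 \cdot 10^{-5}$
$V{\left(M \right)} = \frac{1}{18 M^{2}}$
$\frac{y}{V{\left(x \right)}} = - \frac{1}{60217 \frac{1}{18 \cdot 5184}} = - \frac{1}{60217 \cdot \frac{1}{18} \cdot \frac{1}{5184}} = - \frac{\frac{1}{\frac{1}{93312}}}{60217} = \left(- \frac{1}{60217}\right) 93312 = - \frac{93312}{60217}$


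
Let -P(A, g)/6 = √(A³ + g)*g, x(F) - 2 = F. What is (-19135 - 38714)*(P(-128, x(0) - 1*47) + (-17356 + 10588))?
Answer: 391522032 - 15619230*I*√2097197 ≈ 3.9152e+8 - 2.2619e+10*I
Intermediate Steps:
x(F) = 2 + F
P(A, g) = -6*g*√(g + A³) (P(A, g) = -6*√(A³ + g)*g = -6*√(g + A³)*g = -6*g*√(g + A³))
(-19135 - 38714)*(P(-128, x(0) - 1*47) + (-17356 + 10588)) = (-19135 - 38714)*(-6*((2 + 0) - 1*47)*√(((2 + 0) - 1*47) + (-128)³) + (-17356 + 10588)) = -57849*(-6*(2 - 47)*√((2 - 47) - 2097152) - 6768) = -57849*(-6*(-45)*√(-45 - 2097152) - 6768) = -57849*(-6*(-45)*√(-2097197) - 6768) = -57849*(-6*(-45)*I*√2097197 - 6768) = -57849*(270*I*√2097197 - 6768) = -57849*(-6768 + 270*I*√2097197) = 391522032 - 15619230*I*√2097197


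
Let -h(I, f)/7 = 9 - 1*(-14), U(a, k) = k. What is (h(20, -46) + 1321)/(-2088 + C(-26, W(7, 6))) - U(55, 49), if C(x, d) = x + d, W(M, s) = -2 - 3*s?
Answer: -52863/1067 ≈ -49.544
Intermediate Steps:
h(I, f) = -161 (h(I, f) = -7*(9 - 1*(-14)) = -7*(9 + 14) = -7*23 = -161)
C(x, d) = d + x
(h(20, -46) + 1321)/(-2088 + C(-26, W(7, 6))) - U(55, 49) = (-161 + 1321)/(-2088 + ((-2 - 3*6) - 26)) - 1*49 = 1160/(-2088 + ((-2 - 18) - 26)) - 49 = 1160/(-2088 + (-20 - 26)) - 49 = 1160/(-2088 - 46) - 49 = 1160/(-2134) - 49 = 1160*(-1/2134) - 49 = -580/1067 - 49 = -52863/1067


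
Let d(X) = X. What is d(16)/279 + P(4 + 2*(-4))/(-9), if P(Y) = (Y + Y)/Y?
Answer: -46/279 ≈ -0.16487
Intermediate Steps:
P(Y) = 2 (P(Y) = (2*Y)/Y = 2)
d(16)/279 + P(4 + 2*(-4))/(-9) = 16/279 + 2/(-9) = 16*(1/279) + 2*(-1/9) = 16/279 - 2/9 = -46/279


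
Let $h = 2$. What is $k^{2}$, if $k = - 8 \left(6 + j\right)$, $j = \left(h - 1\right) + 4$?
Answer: $7744$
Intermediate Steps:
$j = 5$ ($j = \left(2 - 1\right) + 4 = 1 + 4 = 5$)
$k = -88$ ($k = - 8 \left(6 + 5\right) = \left(-8\right) 11 = -88$)
$k^{2} = \left(-88\right)^{2} = 7744$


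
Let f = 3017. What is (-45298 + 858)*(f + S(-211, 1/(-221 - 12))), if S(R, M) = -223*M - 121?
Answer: -29996600040/233 ≈ -1.2874e+8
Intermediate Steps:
S(R, M) = -121 - 223*M
(-45298 + 858)*(f + S(-211, 1/(-221 - 12))) = (-45298 + 858)*(3017 + (-121 - 223/(-221 - 12))) = -44440*(3017 + (-121 - 223/(-233))) = -44440*(3017 + (-121 - 223*(-1/233))) = -44440*(3017 + (-121 + 223/233)) = -44440*(3017 - 27970/233) = -44440*674991/233 = -29996600040/233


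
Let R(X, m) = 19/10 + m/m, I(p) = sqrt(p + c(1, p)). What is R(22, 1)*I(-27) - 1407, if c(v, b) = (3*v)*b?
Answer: -1407 + 87*I*sqrt(3)/5 ≈ -1407.0 + 30.138*I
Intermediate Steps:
c(v, b) = 3*b*v
I(p) = 2*sqrt(p) (I(p) = sqrt(p + 3*p*1) = sqrt(p + 3*p) = sqrt(4*p) = 2*sqrt(p))
R(X, m) = 29/10 (R(X, m) = 19*(1/10) + 1 = 19/10 + 1 = 29/10)
R(22, 1)*I(-27) - 1407 = 29*(2*sqrt(-27))/10 - 1407 = 29*(2*(3*I*sqrt(3)))/10 - 1407 = 29*(6*I*sqrt(3))/10 - 1407 = 87*I*sqrt(3)/5 - 1407 = -1407 + 87*I*sqrt(3)/5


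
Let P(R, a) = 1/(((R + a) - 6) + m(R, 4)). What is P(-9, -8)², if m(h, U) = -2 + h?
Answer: 1/1156 ≈ 0.00086505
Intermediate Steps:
P(R, a) = 1/(-8 + a + 2*R) (P(R, a) = 1/(((R + a) - 6) + (-2 + R)) = 1/((-6 + R + a) + (-2 + R)) = 1/(-8 + a + 2*R))
P(-9, -8)² = (1/(-8 - 8 + 2*(-9)))² = (1/(-8 - 8 - 18))² = (1/(-34))² = (-1/34)² = 1/1156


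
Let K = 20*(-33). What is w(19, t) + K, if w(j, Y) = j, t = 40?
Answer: -641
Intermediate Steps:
K = -660
w(19, t) + K = 19 - 660 = -641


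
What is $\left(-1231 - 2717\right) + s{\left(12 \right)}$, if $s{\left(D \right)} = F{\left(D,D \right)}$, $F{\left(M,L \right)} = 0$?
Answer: $-3948$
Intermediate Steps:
$s{\left(D \right)} = 0$
$\left(-1231 - 2717\right) + s{\left(12 \right)} = \left(-1231 - 2717\right) + 0 = -3948 + 0 = -3948$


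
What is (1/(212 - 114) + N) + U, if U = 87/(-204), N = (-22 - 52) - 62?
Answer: -454539/3332 ≈ -136.42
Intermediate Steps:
N = -136 (N = -74 - 62 = -136)
U = -29/68 (U = 87*(-1/204) = -29/68 ≈ -0.42647)
(1/(212 - 114) + N) + U = (1/(212 - 114) - 136) - 29/68 = (1/98 - 136) - 29/68 = -13327/98 - 29/68 = -454539/3332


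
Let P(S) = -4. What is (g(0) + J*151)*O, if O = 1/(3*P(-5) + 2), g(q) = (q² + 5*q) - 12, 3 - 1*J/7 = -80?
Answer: -87719/10 ≈ -8771.9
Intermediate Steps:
J = 581 (J = 21 - 7*(-80) = 21 + 560 = 581)
g(q) = -12 + q² + 5*q
O = -⅒ (O = 1/(3*(-4) + 2) = 1/(-12 + 2) = 1/(-10) = -⅒ ≈ -0.10000)
(g(0) + J*151)*O = ((-12 + 0² + 5*0) + 581*151)*(-⅒) = ((-12 + 0 + 0) + 87731)*(-⅒) = (-12 + 87731)*(-⅒) = 87719*(-⅒) = -87719/10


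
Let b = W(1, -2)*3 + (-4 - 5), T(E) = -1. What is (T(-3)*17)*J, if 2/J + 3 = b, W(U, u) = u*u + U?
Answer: -34/3 ≈ -11.333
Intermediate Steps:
W(U, u) = U + u² (W(U, u) = u² + U = U + u²)
b = 6 (b = (1 + (-2)²)*3 + (-4 - 5) = (1 + 4)*3 - 9 = 5*3 - 9 = 15 - 9 = 6)
J = ⅔ (J = 2/(-3 + 6) = 2/3 = 2*(⅓) = ⅔ ≈ 0.66667)
(T(-3)*17)*J = -1*17*(⅔) = -17*⅔ = -34/3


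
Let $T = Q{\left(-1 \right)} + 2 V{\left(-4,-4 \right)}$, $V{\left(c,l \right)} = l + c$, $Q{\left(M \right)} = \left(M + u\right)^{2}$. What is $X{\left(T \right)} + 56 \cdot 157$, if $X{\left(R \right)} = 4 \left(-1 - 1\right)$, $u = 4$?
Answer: $8784$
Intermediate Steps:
$Q{\left(M \right)} = \left(4 + M\right)^{2}$ ($Q{\left(M \right)} = \left(M + 4\right)^{2} = \left(4 + M\right)^{2}$)
$V{\left(c,l \right)} = c + l$
$T = -7$ ($T = \left(4 - 1\right)^{2} + 2 \left(-4 - 4\right) = 3^{2} + 2 \left(-8\right) = 9 - 16 = -7$)
$X{\left(R \right)} = -8$ ($X{\left(R \right)} = 4 \left(-2\right) = -8$)
$X{\left(T \right)} + 56 \cdot 157 = -8 + 56 \cdot 157 = -8 + 8792 = 8784$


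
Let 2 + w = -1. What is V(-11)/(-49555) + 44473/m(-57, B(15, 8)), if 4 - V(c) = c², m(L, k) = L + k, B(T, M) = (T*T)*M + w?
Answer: 440812619/17245140 ≈ 25.562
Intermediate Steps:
w = -3 (w = -2 - 1 = -3)
B(T, M) = -3 + M*T² (B(T, M) = (T*T)*M - 3 = T²*M - 3 = M*T² - 3 = -3 + M*T²)
V(c) = 4 - c²
V(-11)/(-49555) + 44473/m(-57, B(15, 8)) = (4 - 1*(-11)²)/(-49555) + 44473/(-57 + (-3 + 8*15²)) = (4 - 1*121)*(-1/49555) + 44473/(-57 + (-3 + 8*225)) = (4 - 121)*(-1/49555) + 44473/(-57 + (-3 + 1800)) = -117*(-1/49555) + 44473/(-57 + 1797) = 117/49555 + 44473/1740 = 440812619/17245140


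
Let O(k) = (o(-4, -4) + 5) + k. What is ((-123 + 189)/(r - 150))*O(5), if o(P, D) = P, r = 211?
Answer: 396/61 ≈ 6.4918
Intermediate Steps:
O(k) = 1 + k (O(k) = (-4 + 5) + k = 1 + k)
((-123 + 189)/(r - 150))*O(5) = ((-123 + 189)/(211 - 150))*(1 + 5) = (66/61)*6 = 396/61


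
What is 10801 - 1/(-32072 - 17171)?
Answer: 531873644/49243 ≈ 10801.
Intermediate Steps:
10801 - 1/(-32072 - 17171) = 10801 - 1/(-49243) = 10801 - 1*(-1/49243) = 10801 + 1/49243 = 531873644/49243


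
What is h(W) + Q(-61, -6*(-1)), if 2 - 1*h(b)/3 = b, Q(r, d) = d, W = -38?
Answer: 126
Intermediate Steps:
h(b) = 6 - 3*b
h(W) + Q(-61, -6*(-1)) = (6 - 3*(-38)) - 6*(-1) = (6 + 114) + 6 = 120 + 6 = 126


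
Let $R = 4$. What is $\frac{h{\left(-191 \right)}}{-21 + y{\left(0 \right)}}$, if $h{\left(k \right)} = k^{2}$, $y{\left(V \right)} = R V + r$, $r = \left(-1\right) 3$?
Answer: $- \frac{36481}{24} \approx -1520.0$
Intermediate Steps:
$r = -3$
$y{\left(V \right)} = -3 + 4 V$ ($y{\left(V \right)} = 4 V - 3 = -3 + 4 V$)
$\frac{h{\left(-191 \right)}}{-21 + y{\left(0 \right)}} = \frac{\left(-191\right)^{2}}{-21 + \left(-3 + 4 \cdot 0\right)} = \frac{1}{-21 + \left(-3 + 0\right)} 36481 = \frac{1}{-21 - 3} \cdot 36481 = \frac{1}{-24} \cdot 36481 = \left(- \frac{1}{24}\right) 36481 = - \frac{36481}{24}$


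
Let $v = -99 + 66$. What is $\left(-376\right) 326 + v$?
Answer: $-122609$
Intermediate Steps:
$v = -33$
$\left(-376\right) 326 + v = \left(-376\right) 326 - 33 = -122576 - 33 = -122609$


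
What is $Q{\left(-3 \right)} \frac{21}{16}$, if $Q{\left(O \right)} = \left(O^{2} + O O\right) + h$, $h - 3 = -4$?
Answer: $\frac{357}{16} \approx 22.313$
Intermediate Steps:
$h = -1$ ($h = 3 - 4 = -1$)
$Q{\left(O \right)} = -1 + 2 O^{2}$ ($Q{\left(O \right)} = \left(O^{2} + O O\right) - 1 = \left(O^{2} + O^{2}\right) - 1 = 2 O^{2} - 1 = -1 + 2 O^{2}$)
$Q{\left(-3 \right)} \frac{21}{16} = \left(-1 + 2 \left(-3\right)^{2}\right) \frac{21}{16} = \left(-1 + 2 \cdot 9\right) 21 \cdot \frac{1}{16} = \left(-1 + 18\right) \frac{21}{16} = 17 \cdot \frac{21}{16} = \frac{357}{16}$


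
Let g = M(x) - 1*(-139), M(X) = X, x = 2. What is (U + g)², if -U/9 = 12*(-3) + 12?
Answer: 127449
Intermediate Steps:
U = 216 (U = -9*(12*(-3) + 12) = -9*(-36 + 12) = -9*(-24) = 216)
g = 141 (g = 2 - 1*(-139) = 2 + 139 = 141)
(U + g)² = (216 + 141)² = 357² = 127449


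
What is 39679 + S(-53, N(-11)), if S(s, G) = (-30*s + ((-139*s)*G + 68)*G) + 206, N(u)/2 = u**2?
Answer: 431498919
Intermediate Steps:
N(u) = 2*u**2
S(s, G) = 206 - 30*s + G*(68 - 139*G*s) (S(s, G) = (-30*s + (-139*G*s + 68)*G) + 206 = (-30*s + (68 - 139*G*s)*G) + 206 = (-30*s + G*(68 - 139*G*s)) + 206 = 206 - 30*s + G*(68 - 139*G*s))
39679 + S(-53, N(-11)) = 39679 + (206 - 30*(-53) + 68*(2*(-11)**2) - 139*(-53)*(2*(-11)**2)**2) = 39679 + (206 + 1590 + 68*(2*121) - 139*(-53)*(2*121)**2) = 39679 + (206 + 1590 + 68*242 - 139*(-53)*242**2) = 39679 + (206 + 1590 + 16456 - 139*(-53)*58564) = 39679 + (206 + 1590 + 16456 + 431440988) = 39679 + 431459240 = 431498919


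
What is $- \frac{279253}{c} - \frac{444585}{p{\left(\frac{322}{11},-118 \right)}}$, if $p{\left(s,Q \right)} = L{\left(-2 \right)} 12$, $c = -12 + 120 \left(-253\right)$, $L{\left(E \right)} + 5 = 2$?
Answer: $\frac{62560133}{5062} \approx 12359.0$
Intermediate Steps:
$L{\left(E \right)} = -3$ ($L{\left(E \right)} = -5 + 2 = -3$)
$c = -30372$ ($c = -12 - 30360 = -30372$)
$p{\left(s,Q \right)} = -36$ ($p{\left(s,Q \right)} = \left(-3\right) 12 = -36$)
$- \frac{279253}{c} - \frac{444585}{p{\left(\frac{322}{11},-118 \right)}} = - \frac{279253}{-30372} - \frac{444585}{-36} = \left(-279253\right) \left(- \frac{1}{30372}\right) - - \frac{148195}{12} = \frac{279253}{30372} + \frac{148195}{12} = \frac{62560133}{5062}$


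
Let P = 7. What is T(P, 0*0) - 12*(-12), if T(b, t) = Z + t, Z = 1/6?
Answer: 865/6 ≈ 144.17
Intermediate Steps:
Z = ⅙ ≈ 0.16667
T(b, t) = ⅙ + t
T(P, 0*0) - 12*(-12) = (⅙ + 0*0) - 12*(-12) = (⅙ + 0) + 144 = ⅙ + 144 = 865/6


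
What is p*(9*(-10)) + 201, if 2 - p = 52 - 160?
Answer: -9699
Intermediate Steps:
p = 110 (p = 2 - (52 - 160) = 2 - 1*(-108) = 2 + 108 = 110)
p*(9*(-10)) + 201 = 110*(9*(-10)) + 201 = 110*(-90) + 201 = -9900 + 201 = -9699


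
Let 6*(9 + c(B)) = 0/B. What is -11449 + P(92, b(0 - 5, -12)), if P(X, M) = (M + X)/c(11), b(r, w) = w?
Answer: -103121/9 ≈ -11458.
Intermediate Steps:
c(B) = -9 (c(B) = -9 + (0/B)/6 = -9 + (⅙)*0 = -9 + 0 = -9)
P(X, M) = -M/9 - X/9 (P(X, M) = (M + X)/(-9) = (M + X)*(-⅑) = -M/9 - X/9)
-11449 + P(92, b(0 - 5, -12)) = -11449 + (-⅑*(-12) - ⅑*92) = -11449 + (4/3 - 92/9) = -11449 - 80/9 = -103121/9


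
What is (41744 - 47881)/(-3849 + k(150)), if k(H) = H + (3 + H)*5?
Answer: 6137/2934 ≈ 2.0917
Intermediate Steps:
k(H) = 15 + 6*H (k(H) = H + (15 + 5*H) = 15 + 6*H)
(41744 - 47881)/(-3849 + k(150)) = (41744 - 47881)/(-3849 + (15 + 6*150)) = -6137/(-3849 + (15 + 900)) = -6137/(-3849 + 915) = -6137/(-2934) = -6137*(-1/2934) = 6137/2934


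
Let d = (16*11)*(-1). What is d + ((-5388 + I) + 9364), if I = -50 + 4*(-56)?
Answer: 3526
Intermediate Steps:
I = -274 (I = -50 - 224 = -274)
d = -176 (d = 176*(-1) = -176)
d + ((-5388 + I) + 9364) = -176 + ((-5388 - 274) + 9364) = -176 + (-5662 + 9364) = -176 + 3702 = 3526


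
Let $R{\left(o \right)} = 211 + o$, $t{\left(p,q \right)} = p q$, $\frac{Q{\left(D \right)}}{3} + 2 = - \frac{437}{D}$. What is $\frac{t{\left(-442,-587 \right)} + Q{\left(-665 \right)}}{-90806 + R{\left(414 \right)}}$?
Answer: $- \frac{9080749}{3156335} \approx -2.877$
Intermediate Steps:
$Q{\left(D \right)} = -6 - \frac{1311}{D}$ ($Q{\left(D \right)} = -6 + 3 \left(- \frac{437}{D}\right) = -6 - \frac{1311}{D}$)
$\frac{t{\left(-442,-587 \right)} + Q{\left(-665 \right)}}{-90806 + R{\left(414 \right)}} = \frac{\left(-442\right) \left(-587\right) - \left(6 + \frac{1311}{-665}\right)}{-90806 + \left(211 + 414\right)} = \frac{259454 - \frac{141}{35}}{-90806 + 625} = \frac{259454 + \left(-6 + \frac{69}{35}\right)}{-90181} = \left(259454 - \frac{141}{35}\right) \left(- \frac{1}{90181}\right) = \frac{9080749}{35} \left(- \frac{1}{90181}\right) = - \frac{9080749}{3156335}$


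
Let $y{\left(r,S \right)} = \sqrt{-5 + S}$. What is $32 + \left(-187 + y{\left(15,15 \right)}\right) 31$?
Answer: $-5765 + 31 \sqrt{10} \approx -5667.0$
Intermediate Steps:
$32 + \left(-187 + y{\left(15,15 \right)}\right) 31 = 32 + \left(-187 + \sqrt{-5 + 15}\right) 31 = 32 + \left(-187 + \sqrt{10}\right) 31 = 32 - \left(5797 - 31 \sqrt{10}\right) = -5765 + 31 \sqrt{10}$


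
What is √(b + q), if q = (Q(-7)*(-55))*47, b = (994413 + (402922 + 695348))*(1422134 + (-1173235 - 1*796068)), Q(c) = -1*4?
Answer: I*√1145051254087 ≈ 1.0701e+6*I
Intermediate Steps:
Q(c) = -4
b = -1145051264427 (b = (994413 + 1098270)*(1422134 + (-1173235 - 796068)) = 2092683*(1422134 - 1969303) = 2092683*(-547169) = -1145051264427)
q = 10340 (q = -4*(-55)*47 = 220*47 = 10340)
√(b + q) = √(-1145051264427 + 10340) = √(-1145051254087) = I*√1145051254087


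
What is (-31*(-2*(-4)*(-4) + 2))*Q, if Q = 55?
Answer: 51150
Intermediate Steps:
(-31*(-2*(-4)*(-4) + 2))*Q = -31*(-2*(-4)*(-4) + 2)*55 = -31*(8*(-4) + 2)*55 = -31*(-32 + 2)*55 = -31*(-30)*55 = 930*55 = 51150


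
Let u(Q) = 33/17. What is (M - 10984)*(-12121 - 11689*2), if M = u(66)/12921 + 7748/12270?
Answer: 58380629716376477/149732855 ≈ 3.8990e+8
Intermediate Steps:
u(Q) = 33/17 (u(Q) = 33*(1/17) = 33/17)
M = 283717891/449198565 (M = (33/17)/12921 + 7748/12270 = (33/17)*(1/12921) + 7748*(1/12270) = 11/73219 + 3874/6135 = 283717891/449198565 ≈ 0.63161)
(M - 10984)*(-12121 - 11689*2) = (283717891/449198565 - 10984)*(-12121 - 11689*2) = -4933713320069*(-12121 - 23378)/449198565 = -4933713320069/449198565*(-35499) = 58380629716376477/149732855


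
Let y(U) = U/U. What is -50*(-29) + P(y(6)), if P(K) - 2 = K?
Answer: 1453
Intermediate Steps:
y(U) = 1
P(K) = 2 + K
-50*(-29) + P(y(6)) = -50*(-29) + (2 + 1) = 1450 + 3 = 1453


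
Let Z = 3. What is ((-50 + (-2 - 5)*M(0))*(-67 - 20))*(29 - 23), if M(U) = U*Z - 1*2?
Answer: 18792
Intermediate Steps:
M(U) = -2 + 3*U (M(U) = U*3 - 1*2 = 3*U - 2 = -2 + 3*U)
((-50 + (-2 - 5)*M(0))*(-67 - 20))*(29 - 23) = ((-50 + (-2 - 5)*(-2 + 3*0))*(-67 - 20))*(29 - 23) = ((-50 - 7*(-2 + 0))*(-87))*6 = ((-50 - 7*(-2))*(-87))*6 = ((-50 + 14)*(-87))*6 = -36*(-87)*6 = 3132*6 = 18792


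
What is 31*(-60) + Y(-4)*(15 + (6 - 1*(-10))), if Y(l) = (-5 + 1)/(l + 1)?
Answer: -5456/3 ≈ -1818.7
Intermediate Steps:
Y(l) = -4/(1 + l)
31*(-60) + Y(-4)*(15 + (6 - 1*(-10))) = 31*(-60) + (-4/(1 - 4))*(15 + (6 - 1*(-10))) = -1860 + (-4/(-3))*(15 + (6 + 10)) = -1860 + (-4*(-⅓))*(15 + 16) = -1860 + (4/3)*31 = -1860 + 124/3 = -5456/3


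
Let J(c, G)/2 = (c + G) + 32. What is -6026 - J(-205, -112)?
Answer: -5456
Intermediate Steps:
J(c, G) = 64 + 2*G + 2*c (J(c, G) = 2*((c + G) + 32) = 2*((G + c) + 32) = 2*(32 + G + c) = 64 + 2*G + 2*c)
-6026 - J(-205, -112) = -6026 - (64 + 2*(-112) + 2*(-205)) = -6026 - (64 - 224 - 410) = -6026 - 1*(-570) = -6026 + 570 = -5456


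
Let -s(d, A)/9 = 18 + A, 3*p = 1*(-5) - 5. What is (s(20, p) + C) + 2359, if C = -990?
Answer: 1237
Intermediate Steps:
p = -10/3 (p = (1*(-5) - 5)/3 = (-5 - 5)/3 = (1/3)*(-10) = -10/3 ≈ -3.3333)
s(d, A) = -162 - 9*A (s(d, A) = -9*(18 + A) = -162 - 9*A)
(s(20, p) + C) + 2359 = ((-162 - 9*(-10/3)) - 990) + 2359 = ((-162 + 30) - 990) + 2359 = (-132 - 990) + 2359 = -1122 + 2359 = 1237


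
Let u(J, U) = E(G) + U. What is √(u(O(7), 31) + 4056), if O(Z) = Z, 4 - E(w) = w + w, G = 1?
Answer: √4089 ≈ 63.945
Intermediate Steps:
E(w) = 4 - 2*w (E(w) = 4 - (w + w) = 4 - 2*w)
u(J, U) = 2 + U (u(J, U) = (4 - 2*1) + U = (4 - 2) + U = 2 + U)
√(u(O(7), 31) + 4056) = √((2 + 31) + 4056) = √(33 + 4056) = √4089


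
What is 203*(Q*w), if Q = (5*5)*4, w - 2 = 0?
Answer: 40600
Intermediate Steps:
w = 2 (w = 2 + 0 = 2)
Q = 100 (Q = 25*4 = 100)
203*(Q*w) = 203*(100*2) = 203*200 = 40600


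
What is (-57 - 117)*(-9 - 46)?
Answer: 9570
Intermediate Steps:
(-57 - 117)*(-9 - 46) = -174*(-55) = 9570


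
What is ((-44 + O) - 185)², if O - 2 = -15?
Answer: 58564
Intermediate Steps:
O = -13 (O = 2 - 15 = -13)
((-44 + O) - 185)² = ((-44 - 13) - 185)² = (-57 - 185)² = (-242)² = 58564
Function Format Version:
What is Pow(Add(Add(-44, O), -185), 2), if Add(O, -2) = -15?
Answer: 58564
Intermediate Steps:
O = -13 (O = Add(2, -15) = -13)
Pow(Add(Add(-44, O), -185), 2) = Pow(Add(Add(-44, -13), -185), 2) = Pow(Add(-57, -185), 2) = Pow(-242, 2) = 58564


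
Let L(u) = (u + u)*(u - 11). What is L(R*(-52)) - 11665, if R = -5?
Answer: 117815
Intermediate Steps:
L(u) = 2*u*(-11 + u) (L(u) = (2*u)*(-11 + u) = 2*u*(-11 + u))
L(R*(-52)) - 11665 = 2*(-5*(-52))*(-11 - 5*(-52)) - 11665 = 2*260*(-11 + 260) - 11665 = 2*260*249 - 11665 = 129480 - 11665 = 117815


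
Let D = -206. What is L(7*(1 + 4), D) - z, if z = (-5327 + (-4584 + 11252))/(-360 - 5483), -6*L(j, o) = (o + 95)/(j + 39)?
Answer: 11207/23372 ≈ 0.47951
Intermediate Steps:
L(j, o) = -(95 + o)/(6*(39 + j)) (L(j, o) = -(o + 95)/(6*(j + 39)) = -(95 + o)/(6*(39 + j)))
z = -1341/5843 (z = (-5327 + 6668)/(-5843) = 1341*(-1/5843) = -1341/5843 ≈ -0.22951)
L(7*(1 + 4), D) - z = (-95 - 1*(-206))/(6*(39 + 7*(1 + 4))) - 1*(-1341/5843) = (-95 + 206)/(6*(39 + 7*5)) + 1341/5843 = (⅙)*111/(39 + 35) + 1341/5843 = (⅙)*111/74 + 1341/5843 = (⅙)*(1/74)*111 + 1341/5843 = ¼ + 1341/5843 = 11207/23372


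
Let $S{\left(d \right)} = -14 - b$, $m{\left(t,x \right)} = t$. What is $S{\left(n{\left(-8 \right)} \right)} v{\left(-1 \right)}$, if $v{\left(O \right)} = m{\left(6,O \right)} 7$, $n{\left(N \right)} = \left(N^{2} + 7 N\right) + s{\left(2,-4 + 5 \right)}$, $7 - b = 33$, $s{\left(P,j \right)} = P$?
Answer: $504$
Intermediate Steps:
$b = -26$ ($b = 7 - 33 = -26$)
$n{\left(N \right)} = 2 + N^{2} + 7 N$ ($n{\left(N \right)} = \left(N^{2} + 7 N\right) + 2 = 2 + N^{2} + 7 N$)
$S{\left(d \right)} = 12$ ($S{\left(d \right)} = -14 - -26 = -14 + 26 = 12$)
$v{\left(O \right)} = 42$ ($v{\left(O \right)} = 6 \cdot 7 = 42$)
$S{\left(n{\left(-8 \right)} \right)} v{\left(-1 \right)} = 12 \cdot 42 = 504$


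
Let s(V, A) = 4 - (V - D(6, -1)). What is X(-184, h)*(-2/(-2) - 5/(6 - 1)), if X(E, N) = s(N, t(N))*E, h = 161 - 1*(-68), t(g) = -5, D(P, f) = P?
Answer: 0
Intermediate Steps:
h = 229 (h = 161 + 68 = 229)
s(V, A) = 10 - V (s(V, A) = 4 - (V - 1*6) = 4 - (V - 6) = 4 - (-6 + V) = 4 + (6 - V) = 10 - V)
X(E, N) = E*(10 - N) (X(E, N) = (10 - N)*E = E*(10 - N))
X(-184, h)*(-2/(-2) - 5/(6 - 1)) = (-184*(10 - 1*229))*(-2/(-2) - 5/(6 - 1)) = (-184*(10 - 229))*(-2*(-½) - 5/5) = (-184*(-219))*(1 - 5*⅕) = 40296*(1 - 1) = 40296*0 = 0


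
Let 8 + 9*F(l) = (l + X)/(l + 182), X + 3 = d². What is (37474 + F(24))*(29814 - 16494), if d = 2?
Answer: 51411628020/103 ≈ 4.9914e+8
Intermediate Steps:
X = 1 (X = -3 + 2² = -3 + 4 = 1)
F(l) = -8/9 + (1 + l)/(9*(182 + l)) (F(l) = -8/9 + ((l + 1)/(l + 182))/9 = -8/9 + ((1 + l)/(182 + l))/9 = -8/9 + (1 + l)/(9*(182 + l)))
(37474 + F(24))*(29814 - 16494) = (37474 + (-1455 - 7*24)/(9*(182 + 24)))*(29814 - 16494) = (37474 + (⅑)*(-1455 - 168)/206)*13320 = (37474 + (⅑)*(1/206)*(-1623))*13320 = (37474 - 541/618)*13320 = (23158391/618)*13320 = 51411628020/103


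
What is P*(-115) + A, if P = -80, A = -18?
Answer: 9182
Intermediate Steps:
P*(-115) + A = -80*(-115) - 18 = 9200 - 18 = 9182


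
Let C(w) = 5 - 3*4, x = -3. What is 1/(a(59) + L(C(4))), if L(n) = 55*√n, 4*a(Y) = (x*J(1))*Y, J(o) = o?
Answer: -708/370129 - 880*I*√7/370129 ≈ -0.0019128 - 0.0062904*I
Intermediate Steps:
a(Y) = -3*Y/4 (a(Y) = ((-3*1)*Y)/4 = (-3*Y)/4 = -3*Y/4)
C(w) = -7 (C(w) = 5 - 12 = -7)
1/(a(59) + L(C(4))) = 1/(-¾*59 + 55*√(-7)) = 1/(-177/4 + 55*(I*√7)) = 1/(-177/4 + 55*I*√7)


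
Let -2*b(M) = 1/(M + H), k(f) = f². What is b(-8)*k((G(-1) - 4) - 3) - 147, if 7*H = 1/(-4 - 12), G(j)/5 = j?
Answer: -41265/299 ≈ -138.01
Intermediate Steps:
G(j) = 5*j
H = -1/112 (H = 1/(7*(-4 - 12)) = (⅐)/(-16) = (⅐)*(-1/16) = -1/112 ≈ -0.0089286)
b(M) = -1/(2*(-1/112 + M)) (b(M) = -1/(2*(M - 1/112)) = -1/(2*(-1/112 + M)))
b(-8)*k((G(-1) - 4) - 3) - 147 = (-56/(-1 + 112*(-8)))*((5*(-1) - 4) - 3)² - 147 = (-56/(-1 - 896))*((-5 - 4) - 3)² - 147 = (-56/(-897))*(-9 - 3)² - 147 = -56*(-1/897)*(-12)² - 147 = (56/897)*144 - 147 = 2688/299 - 147 = -41265/299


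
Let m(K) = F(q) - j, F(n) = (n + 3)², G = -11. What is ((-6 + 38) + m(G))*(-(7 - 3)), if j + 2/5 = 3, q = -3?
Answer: -588/5 ≈ -117.60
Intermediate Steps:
j = 13/5 (j = -⅖ + 3 = 13/5 ≈ 2.6000)
F(n) = (3 + n)²
m(K) = -13/5 (m(K) = (3 - 3)² - 1*13/5 = 0² - 13/5 = 0 - 13/5 = -13/5)
((-6 + 38) + m(G))*(-(7 - 3)) = ((-6 + 38) - 13/5)*(-(7 - 3)) = (32 - 13/5)*(-1*4) = (147/5)*(-4) = -588/5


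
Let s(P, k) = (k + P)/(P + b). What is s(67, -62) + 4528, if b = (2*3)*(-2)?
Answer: 49809/11 ≈ 4528.1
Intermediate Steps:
b = -12 (b = 6*(-2) = -12)
s(P, k) = (P + k)/(-12 + P) (s(P, k) = (k + P)/(P - 12) = (P + k)/(-12 + P))
s(67, -62) + 4528 = (67 - 62)/(-12 + 67) + 4528 = 5/55 + 4528 = (1/55)*5 + 4528 = 1/11 + 4528 = 49809/11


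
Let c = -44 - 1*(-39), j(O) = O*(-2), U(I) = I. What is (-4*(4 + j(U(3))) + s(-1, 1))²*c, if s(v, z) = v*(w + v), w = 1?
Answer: -320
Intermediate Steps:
s(v, z) = v*(1 + v)
j(O) = -2*O
c = -5 (c = -44 + 39 = -5)
(-4*(4 + j(U(3))) + s(-1, 1))²*c = (-4*(4 - 2*3) - (1 - 1))²*(-5) = (-4*(4 - 6) - 1*0)²*(-5) = (-4*(-2) + 0)²*(-5) = (8 + 0)²*(-5) = 8²*(-5) = 64*(-5) = -320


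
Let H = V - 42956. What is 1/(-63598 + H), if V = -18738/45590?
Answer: -22795/2428907799 ≈ -9.3849e-6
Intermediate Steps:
V = -9369/22795 (V = -18738*1/45590 = -9369/22795 ≈ -0.41101)
H = -979191389/22795 (H = -9369/22795 - 42956 = -979191389/22795 ≈ -42956.)
1/(-63598 + H) = 1/(-63598 - 979191389/22795) = 1/(-2428907799/22795) = -22795/2428907799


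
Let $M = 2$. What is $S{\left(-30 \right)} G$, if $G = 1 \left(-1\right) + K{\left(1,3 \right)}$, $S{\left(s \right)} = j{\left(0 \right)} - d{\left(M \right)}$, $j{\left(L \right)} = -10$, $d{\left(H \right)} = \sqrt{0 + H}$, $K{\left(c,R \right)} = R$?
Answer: $-20 - 2 \sqrt{2} \approx -22.828$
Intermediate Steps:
$d{\left(H \right)} = \sqrt{H}$
$S{\left(s \right)} = -10 - \sqrt{2}$
$G = 2$ ($G = 1 \left(-1\right) + 3 = -1 + 3 = 2$)
$S{\left(-30 \right)} G = \left(-10 - \sqrt{2}\right) 2 = -20 - 2 \sqrt{2}$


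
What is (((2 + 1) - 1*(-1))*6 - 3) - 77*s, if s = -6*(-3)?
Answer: -1365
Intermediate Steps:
s = 18
(((2 + 1) - 1*(-1))*6 - 3) - 77*s = (((2 + 1) - 1*(-1))*6 - 3) - 77*18 = ((3 + 1)*6 - 3) - 1386 = (4*6 - 3) - 1386 = (24 - 3) - 1386 = 21 - 1386 = -1365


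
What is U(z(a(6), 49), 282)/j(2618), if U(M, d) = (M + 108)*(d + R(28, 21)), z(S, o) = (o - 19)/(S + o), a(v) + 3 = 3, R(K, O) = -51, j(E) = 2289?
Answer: 58542/5341 ≈ 10.961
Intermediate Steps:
a(v) = 0 (a(v) = -3 + 3 = 0)
z(S, o) = (-19 + o)/(S + o)
U(M, d) = (-51 + d)*(108 + M) (U(M, d) = (M + 108)*(d - 51) = (108 + M)*(-51 + d) = (-51 + d)*(108 + M))
U(z(a(6), 49), 282)/j(2618) = (-5508 - 51*(-19 + 49)/(0 + 49) + 108*282 + ((-19 + 49)/(0 + 49))*282)/2289 = (-5508 - 51*30/49 + 30456 + (30/49)*282)*(1/2289) = (-5508 - 1530/49 + 30456 + 8460/49)*(1/2289) = (175626/7)*(1/2289) = 58542/5341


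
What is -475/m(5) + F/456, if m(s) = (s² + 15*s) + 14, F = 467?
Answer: -1433/456 ≈ -3.1425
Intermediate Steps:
m(s) = 14 + s² + 15*s
-475/m(5) + F/456 = -475/(14 + 5² + 15*5) + 467/456 = -475/(14 + 25 + 75) + 467*(1/456) = -475/114 + 467/456 = -475*1/114 + 467/456 = -25/6 + 467/456 = -1433/456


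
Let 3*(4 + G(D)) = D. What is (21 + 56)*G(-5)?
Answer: -1309/3 ≈ -436.33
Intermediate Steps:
G(D) = -4 + D/3
(21 + 56)*G(-5) = (21 + 56)*(-4 + (⅓)*(-5)) = 77*(-4 - 5/3) = 77*(-17/3) = -1309/3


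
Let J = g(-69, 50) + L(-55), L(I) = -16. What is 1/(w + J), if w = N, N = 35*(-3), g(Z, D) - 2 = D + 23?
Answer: -1/46 ≈ -0.021739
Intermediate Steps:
g(Z, D) = 25 + D (g(Z, D) = 2 + (D + 23) = 2 + (23 + D) = 25 + D)
N = -105
w = -105
J = 59 (J = (25 + 50) - 16 = 75 - 16 = 59)
1/(w + J) = 1/(-105 + 59) = 1/(-46) = -1/46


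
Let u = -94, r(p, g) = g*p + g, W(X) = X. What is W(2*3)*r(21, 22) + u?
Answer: 2810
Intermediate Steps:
r(p, g) = g + g*p
W(2*3)*r(21, 22) + u = (2*3)*(22*(1 + 21)) - 94 = 6*(22*22) - 94 = 6*484 - 94 = 2904 - 94 = 2810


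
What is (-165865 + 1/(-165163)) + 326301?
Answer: 26498091067/165163 ≈ 1.6044e+5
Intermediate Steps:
(-165865 + 1/(-165163)) + 326301 = (-165865 - 1/165163) + 326301 = -27394760996/165163 + 326301 = 26498091067/165163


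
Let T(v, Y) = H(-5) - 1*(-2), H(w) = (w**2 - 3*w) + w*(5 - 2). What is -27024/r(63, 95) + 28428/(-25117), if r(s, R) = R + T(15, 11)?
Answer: -341115012/1532137 ≈ -222.64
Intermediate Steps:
H(w) = w**2 (H(w) = (w**2 - 3*w) + w*3 = (w**2 - 3*w) + 3*w = w**2)
T(v, Y) = 27 (T(v, Y) = (-5)**2 - 1*(-2) = 25 + 2 = 27)
r(s, R) = 27 + R (r(s, R) = R + 27 = 27 + R)
-27024/r(63, 95) + 28428/(-25117) = -27024/(27 + 95) + 28428/(-25117) = -27024/122 + 28428*(-1/25117) = -27024*1/122 - 28428/25117 = -13512/61 - 28428/25117 = -341115012/1532137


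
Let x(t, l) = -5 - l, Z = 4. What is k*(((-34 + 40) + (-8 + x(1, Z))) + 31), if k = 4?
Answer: 80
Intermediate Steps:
k*(((-34 + 40) + (-8 + x(1, Z))) + 31) = 4*(((-34 + 40) + (-8 + (-5 - 1*4))) + 31) = 4*((6 + (-8 + (-5 - 4))) + 31) = 4*((6 + (-8 - 9)) + 31) = 4*((6 - 17) + 31) = 4*(-11 + 31) = 4*20 = 80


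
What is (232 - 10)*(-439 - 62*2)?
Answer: -124986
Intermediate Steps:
(232 - 10)*(-439 - 62*2) = 222*(-439 - 124) = 222*(-563) = -124986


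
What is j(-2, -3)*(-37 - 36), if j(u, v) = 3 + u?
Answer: -73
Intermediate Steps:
j(-2, -3)*(-37 - 36) = (3 - 2)*(-37 - 36) = 1*(-73) = -73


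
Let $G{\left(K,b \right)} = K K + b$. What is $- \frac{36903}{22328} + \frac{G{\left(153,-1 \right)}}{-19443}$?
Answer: $- \frac{1240158853}{434123304} \approx -2.8567$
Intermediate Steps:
$G{\left(K,b \right)} = b + K^{2}$ ($G{\left(K,b \right)} = K^{2} + b = b + K^{2}$)
$- \frac{36903}{22328} + \frac{G{\left(153,-1 \right)}}{-19443} = - \frac{36903}{22328} + \frac{-1 + 153^{2}}{-19443} = \left(-36903\right) \frac{1}{22328} + \left(-1 + 23409\right) \left(- \frac{1}{19443}\right) = - \frac{36903}{22328} + 23408 \left(- \frac{1}{19443}\right) = - \frac{36903}{22328} - \frac{23408}{19443} = - \frac{1240158853}{434123304}$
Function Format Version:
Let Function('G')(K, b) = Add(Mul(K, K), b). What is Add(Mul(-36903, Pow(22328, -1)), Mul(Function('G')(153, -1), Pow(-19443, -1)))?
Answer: Rational(-1240158853, 434123304) ≈ -2.8567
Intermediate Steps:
Function('G')(K, b) = Add(b, Pow(K, 2)) (Function('G')(K, b) = Add(Pow(K, 2), b) = Add(b, Pow(K, 2)))
Add(Mul(-36903, Pow(22328, -1)), Mul(Function('G')(153, -1), Pow(-19443, -1))) = Add(Mul(-36903, Pow(22328, -1)), Mul(Add(-1, Pow(153, 2)), Pow(-19443, -1))) = Add(Mul(-36903, Rational(1, 22328)), Mul(Add(-1, 23409), Rational(-1, 19443))) = Add(Rational(-36903, 22328), Mul(23408, Rational(-1, 19443))) = Add(Rational(-36903, 22328), Rational(-23408, 19443)) = Rational(-1240158853, 434123304)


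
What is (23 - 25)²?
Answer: 4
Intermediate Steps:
(23 - 25)² = (-2)² = 4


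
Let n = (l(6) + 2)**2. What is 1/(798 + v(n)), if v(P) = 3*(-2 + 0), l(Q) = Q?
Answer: 1/792 ≈ 0.0012626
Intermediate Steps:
n = 64 (n = (6 + 2)**2 = 8**2 = 64)
v(P) = -6 (v(P) = 3*(-2) = -6)
1/(798 + v(n)) = 1/(798 - 6) = 1/792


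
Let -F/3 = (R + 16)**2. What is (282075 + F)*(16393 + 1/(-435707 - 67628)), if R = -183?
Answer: 233871181016976/71905 ≈ 3.2525e+9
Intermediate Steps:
F = -83667 (F = -3*(-183 + 16)**2 = -3*(-167)**2 = -3*27889 = -83667)
(282075 + F)*(16393 + 1/(-435707 - 67628)) = (282075 - 83667)*(16393 + 1/(-435707 - 67628)) = 198408*(16393 + 1/(-503335)) = 198408*(16393 - 1/503335) = 198408*(8251170654/503335) = 233871181016976/71905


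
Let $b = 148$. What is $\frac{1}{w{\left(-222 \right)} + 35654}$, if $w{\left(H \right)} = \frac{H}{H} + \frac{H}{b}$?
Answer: $\frac{2}{71307} \approx 2.8048 \cdot 10^{-5}$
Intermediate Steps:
$w{\left(H \right)} = 1 + \frac{H}{148}$ ($w{\left(H \right)} = \frac{H}{H} + \frac{H}{148} = 1 + H \frac{1}{148} = 1 + \frac{H}{148}$)
$\frac{1}{w{\left(-222 \right)} + 35654} = \frac{1}{\left(1 + \frac{1}{148} \left(-222\right)\right) + 35654} = \frac{1}{\left(1 - \frac{3}{2}\right) + 35654} = \frac{1}{- \frac{1}{2} + 35654} = \frac{1}{\frac{71307}{2}} = \frac{2}{71307}$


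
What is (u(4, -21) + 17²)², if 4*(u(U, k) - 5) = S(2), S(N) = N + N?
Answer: 87025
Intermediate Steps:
S(N) = 2*N
u(U, k) = 6 (u(U, k) = 5 + (2*2)/4 = 5 + (¼)*4 = 5 + 1 = 6)
(u(4, -21) + 17²)² = (6 + 17²)² = (6 + 289)² = 295² = 87025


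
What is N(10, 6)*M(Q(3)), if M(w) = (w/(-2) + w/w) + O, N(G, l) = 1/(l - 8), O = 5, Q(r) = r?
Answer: -9/4 ≈ -2.2500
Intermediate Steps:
N(G, l) = 1/(-8 + l)
M(w) = 6 - w/2 (M(w) = (w/(-2) + w/w) + 5 = (w*(-½) + 1) + 5 = (-w/2 + 1) + 5 = (1 - w/2) + 5 = 6 - w/2)
N(10, 6)*M(Q(3)) = (6 - ½*3)/(-8 + 6) = (6 - 3/2)/(-2) = -½*9/2 = -9/4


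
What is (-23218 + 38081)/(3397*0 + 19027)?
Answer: 14863/19027 ≈ 0.78115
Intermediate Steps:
(-23218 + 38081)/(3397*0 + 19027) = 14863/(0 + 19027) = 14863/19027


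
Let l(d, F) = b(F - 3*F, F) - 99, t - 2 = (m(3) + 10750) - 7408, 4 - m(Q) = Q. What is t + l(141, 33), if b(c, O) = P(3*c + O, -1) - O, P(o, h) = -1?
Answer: 3212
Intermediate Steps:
m(Q) = 4 - Q
b(c, O) = -1 - O
t = 3345 (t = 2 + (((4 - 1*3) + 10750) - 7408) = 2 + (((4 - 3) + 10750) - 7408) = 2 + ((1 + 10750) - 7408) = 2 + (10751 - 7408) = 2 + 3343 = 3345)
l(d, F) = -100 - F (l(d, F) = (-1 - F) - 99 = -100 - F)
t + l(141, 33) = 3345 + (-100 - 1*33) = 3345 + (-100 - 33) = 3345 - 133 = 3212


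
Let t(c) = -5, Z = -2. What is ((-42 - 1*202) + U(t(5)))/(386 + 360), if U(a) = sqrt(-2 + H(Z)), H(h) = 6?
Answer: -121/373 ≈ -0.32440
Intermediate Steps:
U(a) = 2 (U(a) = sqrt(-2 + 6) = sqrt(4) = 2)
((-42 - 1*202) + U(t(5)))/(386 + 360) = ((-42 - 1*202) + 2)/(386 + 360) = ((-42 - 202) + 2)/746 = (-244 + 2)*(1/746) = -242*1/746 = -121/373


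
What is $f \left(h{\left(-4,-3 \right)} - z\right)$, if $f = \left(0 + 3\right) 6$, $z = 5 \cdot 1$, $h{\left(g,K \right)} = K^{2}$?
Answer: $72$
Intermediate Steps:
$z = 5$
$f = 18$ ($f = 3 \cdot 6 = 18$)
$f \left(h{\left(-4,-3 \right)} - z\right) = 18 \left(\left(-3\right)^{2} - 5\right) = 18 \left(9 - 5\right) = 18 \cdot 4 = 72$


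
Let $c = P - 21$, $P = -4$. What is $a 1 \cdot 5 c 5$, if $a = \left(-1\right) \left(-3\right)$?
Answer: $-1875$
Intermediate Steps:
$a = 3$
$c = -25$ ($c = -4 - 21 = -25$)
$a 1 \cdot 5 c 5 = 3 \cdot 1 \cdot 5 \left(-25\right) 5 = 3 \cdot 5 \left(-25\right) 5 = 15 \left(-25\right) 5 = \left(-375\right) 5 = -1875$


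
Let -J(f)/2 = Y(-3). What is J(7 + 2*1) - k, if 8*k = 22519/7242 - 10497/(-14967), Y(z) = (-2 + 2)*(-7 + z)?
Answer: -15298561/32115856 ≈ -0.47636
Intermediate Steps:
Y(z) = 0 (Y(z) = 0*(-7 + z) = 0)
J(f) = 0 (J(f) = -2*0 = 0)
k = 15298561/32115856 (k = (22519/7242 - 10497/(-14967))/8 = (22519*(1/7242) - 10497*(-1/14967))/8 = (22519/7242 + 3499/4989)/8 = (1/8)*(15298561/4014482) = 15298561/32115856 ≈ 0.47636)
J(7 + 2*1) - k = 0 - 1*15298561/32115856 = 0 - 15298561/32115856 = -15298561/32115856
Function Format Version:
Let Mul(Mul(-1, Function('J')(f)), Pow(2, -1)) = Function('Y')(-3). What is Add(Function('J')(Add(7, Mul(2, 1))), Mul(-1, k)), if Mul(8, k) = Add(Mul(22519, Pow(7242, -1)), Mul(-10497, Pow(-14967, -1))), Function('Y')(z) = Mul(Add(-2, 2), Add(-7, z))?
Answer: Rational(-15298561, 32115856) ≈ -0.47636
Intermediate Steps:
Function('Y')(z) = 0 (Function('Y')(z) = Mul(0, Add(-7, z)) = 0)
Function('J')(f) = 0 (Function('J')(f) = Mul(-2, 0) = 0)
k = Rational(15298561, 32115856) (k = Mul(Rational(1, 8), Add(Mul(22519, Pow(7242, -1)), Mul(-10497, Pow(-14967, -1)))) = Mul(Rational(1, 8), Add(Mul(22519, Rational(1, 7242)), Mul(-10497, Rational(-1, 14967)))) = Mul(Rational(1, 8), Add(Rational(22519, 7242), Rational(3499, 4989))) = Mul(Rational(1, 8), Rational(15298561, 4014482)) = Rational(15298561, 32115856) ≈ 0.47636)
Add(Function('J')(Add(7, Mul(2, 1))), Mul(-1, k)) = Add(0, Mul(-1, Rational(15298561, 32115856))) = Add(0, Rational(-15298561, 32115856)) = Rational(-15298561, 32115856)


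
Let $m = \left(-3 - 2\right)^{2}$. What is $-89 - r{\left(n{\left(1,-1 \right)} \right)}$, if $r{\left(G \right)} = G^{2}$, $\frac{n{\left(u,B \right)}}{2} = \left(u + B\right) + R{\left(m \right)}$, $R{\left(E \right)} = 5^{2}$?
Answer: $-2589$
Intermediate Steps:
$m = 25$ ($m = \left(-5\right)^{2} = 25$)
$R{\left(E \right)} = 25$
$n{\left(u,B \right)} = 50 + 2 B + 2 u$ ($n{\left(u,B \right)} = 2 \left(\left(u + B\right) + 25\right) = 2 \left(\left(B + u\right) + 25\right) = 2 \left(25 + B + u\right) = 50 + 2 B + 2 u$)
$-89 - r{\left(n{\left(1,-1 \right)} \right)} = -89 - \left(50 + 2 \left(-1\right) + 2 \cdot 1\right)^{2} = -89 - \left(50 - 2 + 2\right)^{2} = -89 - 50^{2} = -89 - 2500 = -2589$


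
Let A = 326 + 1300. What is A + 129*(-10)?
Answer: 336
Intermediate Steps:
A = 1626
A + 129*(-10) = 1626 + 129*(-10) = 1626 - 1290 = 336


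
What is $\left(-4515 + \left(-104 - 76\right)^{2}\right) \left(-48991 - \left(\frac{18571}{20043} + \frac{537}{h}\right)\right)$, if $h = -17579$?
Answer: $- \frac{160446605707806275}{117445299} \approx -1.3661 \cdot 10^{9}$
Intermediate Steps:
$\left(-4515 + \left(-104 - 76\right)^{2}\right) \left(-48991 - \left(\frac{18571}{20043} + \frac{537}{h}\right)\right) = \left(-4515 + \left(-104 - 76\right)^{2}\right) \left(-48991 - \left(- \frac{537}{17579} + \frac{18571}{20043}\right)\right) = \left(-4515 + \left(-180\right)^{2}\right) \left(-48991 - \frac{315696518}{352335897}\right) = \left(-4515 + 32400\right) \left(-48991 + \left(- \frac{18571}{20043} + \frac{537}{17579}\right)\right) = 27885 \left(-48991 - \frac{315696518}{352335897}\right) = 27885 \left(- \frac{17261603626445}{352335897}\right) = - \frac{160446605707806275}{117445299}$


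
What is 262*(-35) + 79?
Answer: -9091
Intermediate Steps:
262*(-35) + 79 = -9170 + 79 = -9091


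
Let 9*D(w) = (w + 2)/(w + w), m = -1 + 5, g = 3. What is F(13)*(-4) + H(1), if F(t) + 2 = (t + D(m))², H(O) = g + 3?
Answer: -24145/36 ≈ -670.69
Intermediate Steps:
m = 4
D(w) = (2 + w)/(18*w) (D(w) = ((w + 2)/(w + w))/9 = ((2 + w)/((2*w)))/9 = ((2 + w)*(1/(2*w)))/9 = ((2 + w)/(2*w))/9 = (2 + w)/(18*w))
H(O) = 6 (H(O) = 3 + 3 = 6)
F(t) = -2 + (1/12 + t)² (F(t) = -2 + (t + (1/18)*(2 + 4)/4)² = -2 + (t + (1/18)*(¼)*6)² = -2 + (t + 1/12)² = -2 + (1/12 + t)²)
F(13)*(-4) + H(1) = (-2 + (1 + 12*13)²/144)*(-4) + 6 = (-2 + (1 + 156)²/144)*(-4) + 6 = (-2 + (1/144)*157²)*(-4) + 6 = (-2 + (1/144)*24649)*(-4) + 6 = (-2 + 24649/144)*(-4) + 6 = (24361/144)*(-4) + 6 = -24361/36 + 6 = -24145/36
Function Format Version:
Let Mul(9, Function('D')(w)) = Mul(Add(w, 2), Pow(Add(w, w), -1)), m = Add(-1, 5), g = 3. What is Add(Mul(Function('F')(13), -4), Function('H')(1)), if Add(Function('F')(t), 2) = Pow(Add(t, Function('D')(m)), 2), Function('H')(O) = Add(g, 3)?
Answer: Rational(-24145, 36) ≈ -670.69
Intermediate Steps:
m = 4
Function('D')(w) = Mul(Rational(1, 18), Pow(w, -1), Add(2, w)) (Function('D')(w) = Mul(Rational(1, 9), Mul(Add(w, 2), Pow(Add(w, w), -1))) = Mul(Rational(1, 9), Mul(Add(2, w), Pow(Mul(2, w), -1))) = Mul(Rational(1, 9), Mul(Add(2, w), Mul(Rational(1, 2), Pow(w, -1)))) = Mul(Rational(1, 9), Mul(Rational(1, 2), Pow(w, -1), Add(2, w))) = Mul(Rational(1, 18), Pow(w, -1), Add(2, w)))
Function('H')(O) = 6 (Function('H')(O) = Add(3, 3) = 6)
Function('F')(t) = Add(-2, Pow(Add(Rational(1, 12), t), 2)) (Function('F')(t) = Add(-2, Pow(Add(t, Mul(Rational(1, 18), Pow(4, -1), Add(2, 4))), 2)) = Add(-2, Pow(Add(t, Mul(Rational(1, 18), Rational(1, 4), 6)), 2)) = Add(-2, Pow(Add(t, Rational(1, 12)), 2)) = Add(-2, Pow(Add(Rational(1, 12), t), 2)))
Add(Mul(Function('F')(13), -4), Function('H')(1)) = Add(Mul(Add(-2, Mul(Rational(1, 144), Pow(Add(1, Mul(12, 13)), 2))), -4), 6) = Add(Mul(Add(-2, Mul(Rational(1, 144), Pow(Add(1, 156), 2))), -4), 6) = Add(Mul(Add(-2, Mul(Rational(1, 144), Pow(157, 2))), -4), 6) = Add(Mul(Add(-2, Mul(Rational(1, 144), 24649)), -4), 6) = Add(Mul(Add(-2, Rational(24649, 144)), -4), 6) = Add(Mul(Rational(24361, 144), -4), 6) = Add(Rational(-24361, 36), 6) = Rational(-24145, 36)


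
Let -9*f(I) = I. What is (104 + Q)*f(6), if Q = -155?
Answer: 34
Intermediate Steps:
f(I) = -I/9
(104 + Q)*f(6) = (104 - 155)*(-1/9*6) = -51*(-2/3) = 34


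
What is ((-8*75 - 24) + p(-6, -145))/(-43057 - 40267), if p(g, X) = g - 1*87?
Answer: 717/83324 ≈ 0.0086050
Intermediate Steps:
p(g, X) = -87 + g (p(g, X) = g - 87 = -87 + g)
((-8*75 - 24) + p(-6, -145))/(-43057 - 40267) = ((-8*75 - 24) + (-87 - 6))/(-43057 - 40267) = ((-600 - 24) - 93)/(-83324) = (-624 - 93)*(-1/83324) = -717*(-1/83324) = 717/83324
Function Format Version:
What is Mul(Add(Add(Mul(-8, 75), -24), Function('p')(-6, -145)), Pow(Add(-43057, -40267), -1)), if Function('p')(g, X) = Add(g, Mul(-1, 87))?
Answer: Rational(717, 83324) ≈ 0.0086050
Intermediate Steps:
Function('p')(g, X) = Add(-87, g) (Function('p')(g, X) = Add(g, -87) = Add(-87, g))
Mul(Add(Add(Mul(-8, 75), -24), Function('p')(-6, -145)), Pow(Add(-43057, -40267), -1)) = Mul(Add(Add(Mul(-8, 75), -24), Add(-87, -6)), Pow(Add(-43057, -40267), -1)) = Mul(Add(Add(-600, -24), -93), Pow(-83324, -1)) = Mul(Add(-624, -93), Rational(-1, 83324)) = Mul(-717, Rational(-1, 83324)) = Rational(717, 83324)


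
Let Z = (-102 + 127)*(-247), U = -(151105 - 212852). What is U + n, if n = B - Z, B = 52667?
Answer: 120589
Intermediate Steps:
U = 61747 (U = -1*(-61747) = 61747)
Z = -6175 (Z = 25*(-247) = -6175)
n = 58842 (n = 52667 - 1*(-6175) = 52667 + 6175 = 58842)
U + n = 61747 + 58842 = 120589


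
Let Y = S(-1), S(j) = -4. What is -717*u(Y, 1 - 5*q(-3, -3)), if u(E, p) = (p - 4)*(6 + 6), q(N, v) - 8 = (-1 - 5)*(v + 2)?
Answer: 628092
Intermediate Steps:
Y = -4
q(N, v) = -4 - 6*v (q(N, v) = 8 + (-1 - 5)*(v + 2) = 8 - 6*(2 + v) = 8 + (-12 - 6*v) = -4 - 6*v)
u(E, p) = -48 + 12*p (u(E, p) = (-4 + p)*12 = -48 + 12*p)
-717*u(Y, 1 - 5*q(-3, -3)) = -717*(-48 + 12*(1 - 5*(-4 - 6*(-3)))) = -717*(-48 + 12*(1 - 5*(-4 + 18))) = -717*(-48 + 12*(1 - 5*14)) = -717*(-48 + 12*(1 - 70)) = -717*(-48 + 12*(-69)) = -717*(-48 - 828) = -717*(-876) = 628092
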